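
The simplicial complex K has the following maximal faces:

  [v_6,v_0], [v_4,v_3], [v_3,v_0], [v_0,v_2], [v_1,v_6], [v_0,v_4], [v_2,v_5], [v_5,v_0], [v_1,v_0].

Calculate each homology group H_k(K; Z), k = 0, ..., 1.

We work with the vertex ordering v_0 < v_1 < v_2 < v_3 < v_4 < v_5 < v_6. The simplices of K, each written with vertices in increasing order, are:

  0-simplices (7): [v_0], [v_1], [v_2], [v_3], [v_4], [v_5], [v_6]
  1-simplices (9): [v_0,v_1], [v_0,v_2], [v_0,v_3], [v_0,v_4], [v_0,v_5], [v_0,v_6], [v_1,v_6], [v_2,v_5], [v_3,v_4]

so the chain groups are C_0 ≅ Z^7, C_1 ≅ Z^9.

∂_1: C_1 → C_0 sends each edge [p,q] (with p < q) to q − p. For instance
  ∂[v_0,v_3] = [v_3] − [v_0].
This gives a 7×9 integer matrix of rank 6; reducing to Smith normal form yields diagonal entries (1,1,1,1,1,1).

Now H_k = ker ∂_k / im ∂_{k+1}, so:

  H_0: rank C_0 − rank ∂_1 = 7 − 6 = 1, and the invariant factors of ∂_1 are all 1, so H_0 ≅ Z.
  H_1: rank ker ∂_1 − rank ∂_2 = (9 − 6) − 0 = 3, and there is no ∂_2, so H_1 ≅ Z^3.

As a check, the Euler characteristic is 7 − 9 = -2, which agrees with 1 − 3 = -2.
(K is a triangulation of a wedge of 3 circles.)

H_0 = Z,  H_1 = Z^3.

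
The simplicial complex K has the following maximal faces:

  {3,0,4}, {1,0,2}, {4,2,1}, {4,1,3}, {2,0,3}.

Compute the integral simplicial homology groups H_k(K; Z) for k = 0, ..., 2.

We work with the vertex ordering 0 < 1 < 2 < 3 < 4. The simplices of K, each written with vertices in increasing order, are:

  0-simplices (5): [0], [1], [2], [3], [4]
  1-simplices (10): [0,1], [0,2], [0,3], [0,4], [1,2], [1,3], [1,4], [2,3], [2,4], [3,4]
  2-simplices (5): [0,1,2], [0,2,3], [0,3,4], [1,2,4], [1,3,4]

giving chain groups C_0 ≅ Z^5, C_1 ≅ Z^10, C_2 ≅ Z^5.

∂_1: C_1 → C_0 maps an edge to its endpoints' difference, ∂[p,q] = q − p. For instance
  ∂[1,4] = [4] − [1].
The resulting 5×10 matrix has rank 4, and its Smith normal form has invariant factors (1,1,1,1).

Boundary ∂_2: C_2 → C_1 maps a triangle to the signed sum of its edges. For instance
  ∂[0,2,3] = [2,3] − [0,3] + [0,2],
  ∂[0,3,4] = [3,4] − [0,4] + [0,3].
The 10×5 boundary matrix has rank 5 and Smith normal form diag(1,1,1,1,1).

Reading off H_k = ker ∂_k / im ∂_{k+1}:

  H_0: rank C_0 − rank ∂_1 = 5 − 4 = 1, and the invariant factors of ∂_1 are all 1, so H_0 ≅ Z.
  H_1: rank ker ∂_1 − rank ∂_2 = (10 − 4) − 5 = 1, and the invariant factors of ∂_2 are all 1, so H_1 ≅ Z.
  H_2: rank ker ∂_2 − rank ∂_3 = (5 − 5) − 0 = 0, and there is no ∂_3, so H_2 ≅ 0.

As a check, the Euler characteristic is 5 − 10 + 5 = 0, which agrees with 1 − 1 + 0 = 0.
(K is a triangulation of the Möbius band.)

H_0 = Z,  H_1 = Z,  H_2 = 0.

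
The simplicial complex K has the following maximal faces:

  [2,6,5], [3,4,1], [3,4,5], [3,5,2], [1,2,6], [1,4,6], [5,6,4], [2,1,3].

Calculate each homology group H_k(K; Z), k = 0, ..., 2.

H_0 = Z,  H_1 = 0,  H_2 = Z.

Fix the vertex order 1 < 2 < 3 < 4 < 5 < 6 and write every simplex with vertices in increasing order. Then dim K = 2 and the simplices of K are:

  0-simplices (6): [1], [2], [3], [4], [5], [6]
  1-simplices (12): [1,2], [1,3], [1,4], [1,6], [2,3], [2,5], [2,6], [3,4], [3,5], [4,5], [4,6], [5,6]
  2-simplices (8): [1,2,3], [1,2,6], [1,3,4], [1,4,6], [2,3,5], [2,5,6], [3,4,5], [4,5,6]

Hence C_0 ≅ Z^6, C_1 ≅ Z^12, C_2 ≅ Z^8.

Boundary ∂_1: C_1 → C_0 sends each edge [p,q] (with p < q) to q − p. For instance
  ∂[1,3] = [3] − [1].
The resulting 6×12 matrix has rank 5, and its Smith normal form has invariant factors (1,1,1,1,1).

The boundary map ∂_2: C_2 → C_1 maps a triangle to the signed sum of its edges. For instance
  ∂[2,3,5] = [3,5] − [2,5] + [2,3],
  ∂[1,4,6] = [4,6] − [1,6] + [1,4].
This gives a 12×8 integer matrix of rank 7; reducing to Smith normal form yields diagonal entries (1,1,1,1,1,1,1).

Computing H_k = (kernel of ∂_k) / (image of ∂_{k+1}):

  H_0: rank C_0 − rank ∂_1 = 6 − 5 = 1, and the invariant factors of ∂_1 are all 1, so H_0 ≅ Z.
  H_1: rank ker ∂_1 − rank ∂_2 = (12 − 5) − 7 = 0, and the invariant factors of ∂_2 are all 1, so H_1 ≅ 0.
  H_2: rank ker ∂_2 − rank ∂_3 = (8 − 7) − 0 = 1, and there is no ∂_3, so H_2 ≅ Z.

As a check, the Euler characteristic is 6 − 12 + 8 = 2, which agrees with 1 − 0 + 1 = 2.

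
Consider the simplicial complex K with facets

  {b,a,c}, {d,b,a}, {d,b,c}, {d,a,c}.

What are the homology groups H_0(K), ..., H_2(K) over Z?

H_0 ≅ Z,  H_1 = 0,  H_2 ≅ Z.

Take the total order a < b < c < d on the vertex set. Then K (dimension 2) consists of the simplices:

  0-simplices (4): a, b, c, d
  1-simplices (6): ab, ac, ad, bc, bd, cd
  2-simplices (4): abc, abd, acd, bcd

Hence C_0 ≅ Z^4, C_1 ≅ Z^6, C_2 ≅ Z^4.

∂_1: C_1 → C_0 is given by ∂[p,q] = [q] − [p]. For instance
  ∂ab = b − a.
This gives a 4×6 integer matrix of rank 3; reducing to Smith normal form yields diagonal entries (1,1,1).

The boundary map ∂_2: C_2 → C_1 maps a triangle to the signed sum of its edges. For instance
  ∂bcd = cd − bd + bc,
  ∂abd = bd − ad + ab.
As a 6×4 matrix over Z this has rank 3, with invariant factors (1,1,1).

Computing H_k = (kernel of ∂_k) / (image of ∂_{k+1}):

  H_0: rank C_0 − rank ∂_1 = 4 − 3 = 1, and the invariant factors of ∂_1 are all 1, so H_0 ≅ Z.
  H_1: rank ker ∂_1 − rank ∂_2 = (6 − 3) − 3 = 0, and the invariant factors of ∂_2 are all 1, so H_1 ≅ 0.
  H_2: rank ker ∂_2 − rank ∂_3 = (4 − 3) − 0 = 1, and there is no ∂_3, so H_2 ≅ Z.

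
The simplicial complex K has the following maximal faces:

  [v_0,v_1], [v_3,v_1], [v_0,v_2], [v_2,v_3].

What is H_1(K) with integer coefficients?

H_1 ≅ Z.

Fix the vertex order v_0 < v_1 < v_2 < v_3 and write every simplex with vertices in increasing order. Then dim K = 1 and the simplices of K are:

  0-simplices (4): [v_0], [v_1], [v_2], [v_3]
  1-simplices (4): [v_0,v_1], [v_0,v_2], [v_1,v_3], [v_2,v_3]

giving chain groups C_0 ≅ Z^4, C_1 ≅ Z^4.

The boundary map ∂_1: C_1 → C_0 maps an edge to its endpoints' difference, ∂[p,q] = q − p. For instance
  ∂[v_0,v_2] = [v_2] − [v_0].
This gives a 4×4 integer matrix of rank 3; reducing to Smith normal form yields diagonal entries (1,1,1).

Now H_k = ker ∂_k / im ∂_{k+1}, so:

  H_1: rank ker ∂_1 − rank ∂_2 = (4 − 3) − 0 = 1, and there is no ∂_2, so H_1 = Z.

(K is a triangulation of the circle S^1.)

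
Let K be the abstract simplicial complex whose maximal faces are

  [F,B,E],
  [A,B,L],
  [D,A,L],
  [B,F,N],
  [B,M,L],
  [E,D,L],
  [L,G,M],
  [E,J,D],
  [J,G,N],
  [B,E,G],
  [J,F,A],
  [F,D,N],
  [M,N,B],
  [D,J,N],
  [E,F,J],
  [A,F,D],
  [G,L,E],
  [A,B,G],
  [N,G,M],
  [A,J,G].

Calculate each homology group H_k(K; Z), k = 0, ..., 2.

H_0 = Z,  H_1 = Z × Z/2,  H_2 = 0.

Take the total order A < B < D < E < F < G < J < L < M < N on the vertex set. Then K (dimension 2) consists of the simplices:

  0-simplices (10): A, B, D, E, F, G, J, L, M, N
  1-simplices (30): AB, AD, AF, AG, AJ, AL, BE, BF, BG, BL, BM, BN, DE, DF, DJ, DL, DN, EF, EG, EJ, EL, FJ, FN, GJ, GL, GM, GN, JN, LM, MN
  2-simplices (20): ABG, ABL, ADF, ADL, AFJ, AGJ, BEF, BEG, BFN, BLM, BMN, DEJ, DEL, DFN, DJN, EFJ, EGL, GJN, GLM, GMN

so the chain groups are C_0 ≅ Z^10, C_1 ≅ Z^30, C_2 ≅ Z^20.

The boundary map ∂_1: C_1 → C_0 maps an edge to its endpoints' difference, ∂[p,q] = q − p. For instance
  ∂BN = N − B.
The 10×30 boundary matrix has rank 9 and Smith normal form diag(1,1,1,1,1,1,1,1,1).

∂_2: C_2 → C_1 sends each 2-simplex [p,q,r] to [q,r] − [p,r] + [p,q]. For instance
  ∂DEL = EL − DL + DE,
  ∂DFN = FN − DN + DF.
The 30×20 boundary matrix has rank 20 and Smith normal form diag(1,1,1,1,1,1,1,1,1,1,1,1,1,1,1,1,1,1,1,2).

Reading off H_k = ker ∂_k / im ∂_{k+1}:

  H_0: rank C_0 − rank ∂_1 = 10 − 9 = 1, and the invariant factors of ∂_1 are all 1, so H_0 = Z.
  H_1: rank ker ∂_1 − rank ∂_2 = (30 − 9) − 20 = 1, and ∂_2 has invariant factor 2 > 1, so H_1 = Z × Z/2.
  H_2: rank ker ∂_2 − rank ∂_3 = (20 − 20) − 0 = 0, and there is no ∂_3, so H_2 = 0.

(K is a triangulation of the Klein bottle.)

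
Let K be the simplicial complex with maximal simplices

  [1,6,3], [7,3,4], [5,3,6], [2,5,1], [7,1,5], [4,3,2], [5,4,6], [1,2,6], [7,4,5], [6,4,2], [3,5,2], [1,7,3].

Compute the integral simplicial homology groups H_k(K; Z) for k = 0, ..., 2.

H_0 = Z,  H_1 = Z/2,  H_2 = 0.

We work with the vertex ordering 1 < 2 < 3 < 4 < 5 < 6 < 7. The simplices of K, each written with vertices in increasing order, are:

  0-simplices (7): [1], [2], [3], [4], [5], [6], [7]
  1-simplices (18): [1,2], [1,3], [1,5], [1,6], [1,7], [2,3], [2,4], [2,5], [2,6], [3,4], [3,5], [3,6], [3,7], [4,5], [4,6], [4,7], [5,6], [5,7]
  2-simplices (12): [1,2,5], [1,2,6], [1,3,6], [1,3,7], [1,5,7], [2,3,4], [2,3,5], [2,4,6], [3,4,7], [3,5,6], [4,5,6], [4,5,7]

giving chain groups C_0 ≅ Z^7, C_1 ≅ Z^18, C_2 ≅ Z^12.

Boundary ∂_1: C_1 → C_0 sends each edge [p,q] (with p < q) to q − p. For instance
  ∂[1,6] = [6] − [1].
As a 7×18 matrix over Z this has rank 6, with invariant factors (1,1,1,1,1,1).

Boundary ∂_2: C_2 → C_1 maps a triangle to the signed sum of its edges. For instance
  ∂[1,3,6] = [3,6] − [1,6] + [1,3],
  ∂[1,5,7] = [5,7] − [1,7] + [1,5].
As a 18×12 matrix over Z this has rank 12, with invariant factors (1,1,1,1,1,1,1,1,1,1,1,2).

From H_k ≅ ker(∂_k) / im(∂_{k+1}) we obtain:

  H_0: rank C_0 − rank ∂_1 = 7 − 6 = 1, and the invariant factors of ∂_1 are all 1, so H_0 = Z.
  H_1: rank ker ∂_1 − rank ∂_2 = (18 − 6) − 12 = 0, and ∂_2 has invariant factor 2 > 1, so H_1 = Z/2.
  H_2: rank ker ∂_2 − rank ∂_3 = (12 − 12) − 0 = 0, and there is no ∂_3, so H_2 = 0.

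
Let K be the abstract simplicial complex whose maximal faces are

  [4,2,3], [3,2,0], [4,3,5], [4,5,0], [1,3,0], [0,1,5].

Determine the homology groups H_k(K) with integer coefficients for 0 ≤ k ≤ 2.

Order the vertices as 0 < 1 < 2 < 3 < 4 < 5. Listing each simplex with vertices in this order, K has dimension 2 with simplices:

  0-simplices (6): [0], [1], [2], [3], [4], [5]
  1-simplices (12): [0,1], [0,2], [0,3], [0,4], [0,5], [1,3], [1,5], [2,3], [2,4], [3,4], [3,5], [4,5]
  2-simplices (6): [0,1,3], [0,1,5], [0,2,3], [0,4,5], [2,3,4], [3,4,5]

giving chain groups C_0 ≅ Z^6, C_1 ≅ Z^12, C_2 ≅ Z^6.

∂_1: C_1 → C_0 sends each edge [p,q] (with p < q) to q − p. For instance
  ∂[1,5] = [5] − [1].
As a 6×12 matrix over Z this has rank 5, with invariant factors (1,1,1,1,1).

∂_2: C_2 → C_1 acts by ∂[p,q,r] = [q,r] − [p,r] + [p,q]. For instance
  ∂[0,4,5] = [4,5] − [0,5] + [0,4],
  ∂[0,2,3] = [2,3] − [0,3] + [0,2].
The resulting 12×6 matrix has rank 6, and its Smith normal form has invariant factors (1,1,1,1,1,1).

From H_k ≅ ker(∂_k) / im(∂_{k+1}) we obtain:

  H_0: rank C_0 − rank ∂_1 = 6 − 5 = 1, and the invariant factors of ∂_1 are all 1, so H_0 ≅ Z.
  H_1: rank ker ∂_1 − rank ∂_2 = (12 − 5) − 6 = 1, and the invariant factors of ∂_2 are all 1, so H_1 ≅ Z.
  H_2: rank ker ∂_2 − rank ∂_3 = (6 − 6) − 0 = 0, and there is no ∂_3, so H_2 ≅ 0.

As a check, the Euler characteristic is 6 − 12 + 6 = 0, which agrees with 1 − 1 + 0 = 0.

H_0 = Z,  H_1 = Z,  H_2 = 0.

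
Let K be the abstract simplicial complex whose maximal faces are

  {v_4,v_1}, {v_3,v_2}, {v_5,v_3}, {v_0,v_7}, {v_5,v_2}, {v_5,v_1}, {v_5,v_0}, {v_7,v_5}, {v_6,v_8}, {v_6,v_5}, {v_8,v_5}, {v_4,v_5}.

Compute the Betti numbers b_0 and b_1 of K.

b_0 = 1, b_1 = 4.

Order the vertices as v_0 < v_1 < v_2 < v_3 < v_4 < v_5 < v_6 < v_7 < v_8. Listing each simplex with vertices in this order, K has dimension 1 with simplices:

  0-simplices (9): [v_0], [v_1], [v_2], [v_3], [v_4], [v_5], [v_6], [v_7], [v_8]
  1-simplices (12): [v_0,v_5], [v_0,v_7], [v_1,v_4], [v_1,v_5], [v_2,v_3], [v_2,v_5], [v_3,v_5], [v_4,v_5], [v_5,v_6], [v_5,v_7], [v_5,v_8], [v_6,v_8]

giving chain groups C_0 ≅ Z^9, C_1 ≅ Z^12.

The boundary map ∂_1: C_1 → C_0 is given by ∂[p,q] = [q] − [p]. For instance
  ∂[v_2,v_3] = [v_3] − [v_2].
The resulting 9×12 matrix has rank 8, and its Smith normal form has invariant factors (1,1,1,1,1,1,1,1).

Now H_k = ker ∂_k / im ∂_{k+1}, so:

  H_0: rank C_0 − rank ∂_1 = 9 − 8 = 1, and the invariant factors of ∂_1 are all 1, so H_0 ≅ Z.
  H_1: rank ker ∂_1 − rank ∂_2 = (12 − 8) − 0 = 4, and there is no ∂_2, so H_1 ≅ Z^4.

Hence the Betti numbers are b_0 = 1, b_1 = 4.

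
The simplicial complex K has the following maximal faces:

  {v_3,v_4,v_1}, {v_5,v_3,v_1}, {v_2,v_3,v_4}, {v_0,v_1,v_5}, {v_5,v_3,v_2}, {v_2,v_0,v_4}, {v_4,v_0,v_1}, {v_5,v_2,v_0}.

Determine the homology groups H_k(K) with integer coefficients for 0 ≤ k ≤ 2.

H_0 ≅ Z,  H_1 = 0,  H_2 ≅ Z.

Take the total order v_0 < v_1 < v_2 < v_3 < v_4 < v_5 on the vertex set. Then K (dimension 2) consists of the simplices:

  0-simplices (6): [v_0], [v_1], [v_2], [v_3], [v_4], [v_5]
  1-simplices (12): [v_0,v_1], [v_0,v_2], [v_0,v_4], [v_0,v_5], [v_1,v_3], [v_1,v_4], [v_1,v_5], [v_2,v_3], [v_2,v_4], [v_2,v_5], [v_3,v_4], [v_3,v_5]
  2-simplices (8): [v_0,v_1,v_4], [v_0,v_1,v_5], [v_0,v_2,v_4], [v_0,v_2,v_5], [v_1,v_3,v_4], [v_1,v_3,v_5], [v_2,v_3,v_4], [v_2,v_3,v_5]

so the chain groups are C_0 ≅ Z^6, C_1 ≅ Z^12, C_2 ≅ Z^8.

The boundary map ∂_1: C_1 → C_0 is given by ∂[p,q] = [q] − [p]. For instance
  ∂[v_3,v_4] = [v_4] − [v_3].
The resulting 6×12 matrix has rank 5, and its Smith normal form has invariant factors (1,1,1,1,1).

The boundary map ∂_2: C_2 → C_1 acts by ∂[p,q,r] = [q,r] − [p,r] + [p,q]. For instance
  ∂[v_1,v_3,v_4] = [v_3,v_4] − [v_1,v_4] + [v_1,v_3],
  ∂[v_2,v_3,v_5] = [v_3,v_5] − [v_2,v_5] + [v_2,v_3].
The resulting 12×8 matrix has rank 7, and its Smith normal form has invariant factors (1,1,1,1,1,1,1).

Computing H_k = (kernel of ∂_k) / (image of ∂_{k+1}):

  H_0: rank C_0 − rank ∂_1 = 6 − 5 = 1, and the invariant factors of ∂_1 are all 1, so H_0 ≅ Z.
  H_1: rank ker ∂_1 − rank ∂_2 = (12 − 5) − 7 = 0, and the invariant factors of ∂_2 are all 1, so H_1 ≅ 0.
  H_2: rank ker ∂_2 − rank ∂_3 = (8 − 7) − 0 = 1, and there is no ∂_3, so H_2 ≅ Z.

As a check, the Euler characteristic is 6 − 12 + 8 = 2, which agrees with 1 − 0 + 1 = 2.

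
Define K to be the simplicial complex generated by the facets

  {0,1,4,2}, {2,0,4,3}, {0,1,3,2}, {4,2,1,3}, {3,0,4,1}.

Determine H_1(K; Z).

H_1 = 0.

Fix the vertex order 0 < 1 < 2 < 3 < 4 and write every simplex with vertices in increasing order. Then dim K = 3 and the simplices of K are:

  0-simplices (5): [0], [1], [2], [3], [4]
  1-simplices (10): [0,1], [0,2], [0,3], [0,4], [1,2], [1,3], [1,4], [2,3], [2,4], [3,4]
  2-simplices (10): [0,1,2], [0,1,3], [0,1,4], [0,2,3], [0,2,4], [0,3,4], [1,2,3], [1,2,4], [1,3,4], [2,3,4]
  3-simplices (5): [0,1,2,3], [0,1,2,4], [0,1,3,4], [0,2,3,4], [1,2,3,4]

so the chain groups are C_0 ≅ Z^5, C_1 ≅ Z^10, C_2 ≅ Z^10, C_3 ≅ Z^5.

The boundary map ∂_1: C_1 → C_0 sends each edge [p,q] (with p < q) to q − p. For instance
  ∂[1,3] = [3] − [1].
The resulting 5×10 matrix has rank 4, and its Smith normal form has invariant factors (1,1,1,1).

∂_2: C_2 → C_1 maps a triangle to the signed sum of its edges. For instance
  ∂[0,1,3] = [1,3] − [0,3] + [0,1],
  ∂[1,2,4] = [2,4] − [1,4] + [1,2].
This gives a 10×10 integer matrix of rank 6; reducing to Smith normal form yields diagonal entries (1,1,1,1,1,1).

The boundary map ∂_3: C_3 → C_2 sends each 3-simplex σ to the alternating sum Σ_i (−1)^i (σ with its i-th vertex removed). For instance
  ∂[0,1,2,3] = [1,2,3] − [0,2,3] + [0,1,3] − [0,1,2],
  ∂[0,2,3,4] = [2,3,4] − [0,3,4] + [0,2,4] − [0,2,3].
This gives a 10×5 integer matrix of rank 4; reducing to Smith normal form yields diagonal entries (1,1,1,1).

Computing H_k = (kernel of ∂_k) / (image of ∂_{k+1}):

  H_1: rank ker ∂_1 − rank ∂_2 = (10 − 4) − 6 = 0, and the invariant factors of ∂_2 are all 1, so H_1 = 0.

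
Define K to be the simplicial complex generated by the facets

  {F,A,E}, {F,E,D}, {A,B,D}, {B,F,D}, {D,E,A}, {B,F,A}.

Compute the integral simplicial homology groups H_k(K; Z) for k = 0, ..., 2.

H_0 = Z,  H_1 = 0,  H_2 = Z.

Take the total order A < B < D < E < F on the vertex set. Then K (dimension 2) consists of the simplices:

  0-simplices (5): A, B, D, E, F
  1-simplices (9): AB, AD, AE, AF, BD, BF, DE, DF, EF
  2-simplices (6): ABD, ABF, ADE, AEF, BDF, DEF

giving chain groups C_0 ≅ Z^5, C_1 ≅ Z^9, C_2 ≅ Z^6.

∂_1: C_1 → C_0 maps an edge to its endpoints' difference, ∂[p,q] = q − p.
The 5×9 boundary matrix has rank 4 and Smith normal form diag(1,1,1,1).

The boundary map ∂_2: C_2 → C_1 sends each 2-simplex [p,q,r] to [q,r] − [p,r] + [p,q]. For instance
  ∂ABD = BD − AD + AB,
  ∂ABF = BF − AF + AB.
This gives a 9×6 integer matrix of rank 5; reducing to Smith normal form yields diagonal entries (1,1,1,1,1).

From H_k ≅ ker(∂_k) / im(∂_{k+1}) we obtain:

  H_0: rank C_0 − rank ∂_1 = 5 − 4 = 1, and the invariant factors of ∂_1 are all 1, so H_0 = Z.
  H_1: rank ker ∂_1 − rank ∂_2 = (9 − 4) − 5 = 0, and the invariant factors of ∂_2 are all 1, so H_1 = 0.
  H_2: rank ker ∂_2 − rank ∂_3 = (6 − 5) − 0 = 1, and there is no ∂_3, so H_2 = Z.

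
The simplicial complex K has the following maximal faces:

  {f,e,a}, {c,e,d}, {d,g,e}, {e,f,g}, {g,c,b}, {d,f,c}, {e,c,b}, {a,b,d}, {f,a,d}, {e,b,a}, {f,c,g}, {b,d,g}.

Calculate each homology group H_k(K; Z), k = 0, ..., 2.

K has 7 vertices, 18 edges, 12 triangles.
rank ∂_0 = 0, rank ∂_1 = 6 ⇒ b_0 = 7 − 0 − 6 = 1; all invariant factors of ∂_1 are 1 so no torsion. So H_0 = Z.
rank ∂_1 = 6, rank ∂_2 = 12 ⇒ b_1 = 18 − 6 − 12 = 0; ∂_2 has invariant factor(s) [2] giving torsion. So H_1 = Z/2.
rank ∂_2 = 12, rank ∂_3 = 0 ⇒ b_2 = 12 − 12 − 0 = 0. So H_2 = 0.

H_0 ≅ Z,  H_1 ≅ Z/2,  H_2 = 0.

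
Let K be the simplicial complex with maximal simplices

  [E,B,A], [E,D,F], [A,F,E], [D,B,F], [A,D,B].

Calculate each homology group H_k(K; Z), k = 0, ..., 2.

Take the total order A < B < D < E < F on the vertex set. Then K (dimension 2) consists of the simplices:

  0-simplices (5): A, B, D, E, F
  1-simplices (10): AB, AD, AE, AF, BD, BE, BF, DE, DF, EF
  2-simplices (5): ABD, ABE, AEF, BDF, DEF

giving chain groups C_0 ≅ Z^5, C_1 ≅ Z^10, C_2 ≅ Z^5.

The boundary map ∂_1: C_1 → C_0 is given by ∂[p,q] = [q] − [p].
As a 5×10 matrix over Z this has rank 4, with invariant factors (1,1,1,1).

∂_2: C_2 → C_1 sends each 2-simplex [p,q,r] to [q,r] − [p,r] + [p,q]. For instance
  ∂BDF = DF − BF + BD,
  ∂ABD = BD − AD + AB.
As a 10×5 matrix over Z this has rank 5, with invariant factors (1,1,1,1,1).

From H_k ≅ ker(∂_k) / im(∂_{k+1}) we obtain:

  H_0: rank C_0 − rank ∂_1 = 5 − 4 = 1, and the invariant factors of ∂_1 are all 1, so H_0 ≅ Z.
  H_1: rank ker ∂_1 − rank ∂_2 = (10 − 4) − 5 = 1, and the invariant factors of ∂_2 are all 1, so H_1 ≅ Z.
  H_2: rank ker ∂_2 − rank ∂_3 = (5 − 5) − 0 = 0, and there is no ∂_3, so H_2 ≅ 0.

As a check, the Euler characteristic is 5 − 10 + 5 = 0, which agrees with 1 − 1 + 0 = 0.

H_0 ≅ Z,  H_1 ≅ Z,  H_2 = 0.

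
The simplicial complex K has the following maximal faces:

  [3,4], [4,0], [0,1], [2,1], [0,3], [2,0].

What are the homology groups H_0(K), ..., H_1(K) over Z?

We work with the vertex ordering 0 < 1 < 2 < 3 < 4. The simplices of K, each written with vertices in increasing order, are:

  0-simplices (5): [0], [1], [2], [3], [4]
  1-simplices (6): [0,1], [0,2], [0,3], [0,4], [1,2], [3,4]

so the chain groups are C_0 ≅ Z^5, C_1 ≅ Z^6.

The boundary map ∂_1: C_1 → C_0 sends each edge [p,q] (with p < q) to q − p. For instance
  ∂[0,3] = [3] − [0].
This gives a 5×6 integer matrix of rank 4; reducing to Smith normal form yields diagonal entries (1,1,1,1).

Reading off H_k = ker ∂_k / im ∂_{k+1}:

  H_0: rank C_0 − rank ∂_1 = 5 − 4 = 1, and the invariant factors of ∂_1 are all 1, so H_0 = Z.
  H_1: rank ker ∂_1 − rank ∂_2 = (6 − 4) − 0 = 2, and there is no ∂_2, so H_1 = Z^2.

H_0 = Z,  H_1 = Z^2.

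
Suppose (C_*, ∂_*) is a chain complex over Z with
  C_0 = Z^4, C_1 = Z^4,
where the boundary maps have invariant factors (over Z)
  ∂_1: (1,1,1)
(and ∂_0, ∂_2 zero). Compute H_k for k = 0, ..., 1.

H_0: b_0 = 4 − 0 − 3 = 1; torsion from ∂_1 factors > 1: none. So H_0 = Z.
H_1: b_1 = 4 − 3 − 0 = 1; torsion from ∂_2 factors > 1: none. So H_1 = Z.

H_0 = Z,  H_1 = Z.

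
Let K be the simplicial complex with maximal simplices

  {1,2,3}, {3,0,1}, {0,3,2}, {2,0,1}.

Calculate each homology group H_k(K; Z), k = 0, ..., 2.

H_0 ≅ Z,  H_1 = 0,  H_2 ≅ Z.

Fix the vertex order 0 < 1 < 2 < 3 and write every simplex with vertices in increasing order. Then dim K = 2 and the simplices of K are:

  0-simplices (4): [0], [1], [2], [3]
  1-simplices (6): [0,1], [0,2], [0,3], [1,2], [1,3], [2,3]
  2-simplices (4): [0,1,2], [0,1,3], [0,2,3], [1,2,3]

so the chain groups are C_0 ≅ Z^4, C_1 ≅ Z^6, C_2 ≅ Z^4.

Boundary ∂_1: C_1 → C_0 is given by ∂[p,q] = [q] − [p]. For instance
  ∂[0,3] = [3] − [0].
As a 4×6 matrix over Z this has rank 3, with invariant factors (1,1,1).

∂_2: C_2 → C_1 sends each 2-simplex [p,q,r] to [q,r] − [p,r] + [p,q]. For instance
  ∂[0,1,2] = [1,2] − [0,2] + [0,1],
  ∂[0,2,3] = [2,3] − [0,3] + [0,2].
The 6×4 boundary matrix has rank 3 and Smith normal form diag(1,1,1).

Reading off H_k = ker ∂_k / im ∂_{k+1}:

  H_0: rank C_0 − rank ∂_1 = 4 − 3 = 1, and the invariant factors of ∂_1 are all 1, so H_0 ≅ Z.
  H_1: rank ker ∂_1 − rank ∂_2 = (6 − 3) − 3 = 0, and the invariant factors of ∂_2 are all 1, so H_1 ≅ 0.
  H_2: rank ker ∂_2 − rank ∂_3 = (4 − 3) − 0 = 1, and there is no ∂_3, so H_2 ≅ Z.

As a check, the Euler characteristic is 4 − 6 + 4 = 2, which agrees with 1 − 0 + 1 = 2.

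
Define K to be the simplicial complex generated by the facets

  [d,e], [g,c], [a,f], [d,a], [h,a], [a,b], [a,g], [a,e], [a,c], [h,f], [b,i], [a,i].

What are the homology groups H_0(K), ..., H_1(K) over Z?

Order the vertices as a < b < c < d < e < f < g < h < i. Listing each simplex with vertices in this order, K has dimension 1 with simplices:

  0-simplices (9): a, b, c, d, e, f, g, h, i
  1-simplices (12): ab, ac, ad, ae, af, ag, ah, ai, bi, cg, de, fh

giving chain groups C_0 ≅ Z^9, C_1 ≅ Z^12.

∂_1: C_1 → C_0 is given by ∂[p,q] = [q] − [p].
As a 9×12 matrix over Z this has rank 8, with invariant factors (1,1,1,1,1,1,1,1).

From H_k ≅ ker(∂_k) / im(∂_{k+1}) we obtain:

  H_0: rank C_0 − rank ∂_1 = 9 − 8 = 1, and the invariant factors of ∂_1 are all 1, so H_0 = Z.
  H_1: rank ker ∂_1 − rank ∂_2 = (12 − 8) − 0 = 4, and there is no ∂_2, so H_1 = Z^4.

H_0 ≅ Z,  H_1 ≅ Z^4.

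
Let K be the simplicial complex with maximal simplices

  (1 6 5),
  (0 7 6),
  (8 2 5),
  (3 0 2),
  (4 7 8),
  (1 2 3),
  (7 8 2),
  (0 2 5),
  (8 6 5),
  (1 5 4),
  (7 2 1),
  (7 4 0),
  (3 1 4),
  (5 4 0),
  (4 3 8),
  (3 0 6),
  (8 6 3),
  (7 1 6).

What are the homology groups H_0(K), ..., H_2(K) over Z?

We work with the vertex ordering 0 < 1 < 2 < 3 < 4 < 5 < 6 < 7 < 8. The simplices of K, each written with vertices in increasing order, are:

  0-simplices (9): [0], [1], [2], [3], [4], [5], [6], [7], [8]
  1-simplices (27): (27 of them)
  2-simplices (18): [0,2,3], [0,2,5], [0,3,6], [0,4,5], [0,4,7], [0,6,7], [1,2,3], [1,2,7], [1,3,4], [1,4,5], [1,5,6], [1,6,7], [2,5,8], [2,7,8], [3,4,8], [3,6,8], [4,7,8], [5,6,8]

giving chain groups C_0 ≅ Z^9, C_1 ≅ Z^27, C_2 ≅ Z^18.

The boundary map ∂_1: C_1 → C_0 maps an edge to its endpoints' difference, ∂[p,q] = q − p.
The resulting 9×27 matrix has rank 8, and its Smith normal form has invariant factors (1,1,1,1,1,1,1,1).

Boundary ∂_2: C_2 → C_1 maps a triangle to the signed sum of its edges. For instance
  ∂[5,6,8] = [6,8] − [5,8] + [5,6],
  ∂[1,3,4] = [3,4] − [1,4] + [1,3].
The 27×18 boundary matrix has rank 17 and Smith normal form diag(1,1,1,1,1,1,1,1,1,1,1,1,1,1,1,1,1).

Computing H_k = (kernel of ∂_k) / (image of ∂_{k+1}):

  H_0: rank C_0 − rank ∂_1 = 9 − 8 = 1, and the invariant factors of ∂_1 are all 1, so H_0 = Z.
  H_1: rank ker ∂_1 − rank ∂_2 = (27 − 8) − 17 = 2, and the invariant factors of ∂_2 are all 1, so H_1 = Z^2.
  H_2: rank ker ∂_2 − rank ∂_3 = (18 − 17) − 0 = 1, and there is no ∂_3, so H_2 = Z.

H_0 = Z,  H_1 = Z^2,  H_2 = Z.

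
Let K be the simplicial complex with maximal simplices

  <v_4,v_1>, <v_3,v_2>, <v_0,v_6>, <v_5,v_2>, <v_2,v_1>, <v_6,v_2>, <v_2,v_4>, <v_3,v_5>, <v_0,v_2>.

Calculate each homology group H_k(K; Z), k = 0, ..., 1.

H_0 = Z,  H_1 = Z^3.

We work with the vertex ordering v_0 < v_1 < v_2 < v_3 < v_4 < v_5 < v_6. The simplices of K, each written with vertices in increasing order, are:

  0-simplices (7): [v_0], [v_1], [v_2], [v_3], [v_4], [v_5], [v_6]
  1-simplices (9): [v_0,v_2], [v_0,v_6], [v_1,v_2], [v_1,v_4], [v_2,v_3], [v_2,v_4], [v_2,v_5], [v_2,v_6], [v_3,v_5]

Hence C_0 ≅ Z^7, C_1 ≅ Z^9.

The boundary map ∂_1: C_1 → C_0 sends each edge [p,q] (with p < q) to q − p.
This gives a 7×9 integer matrix of rank 6; reducing to Smith normal form yields diagonal entries (1,1,1,1,1,1).

Now H_k = ker ∂_k / im ∂_{k+1}, so:

  H_0: rank C_0 − rank ∂_1 = 7 − 6 = 1, and the invariant factors of ∂_1 are all 1, so H_0 ≅ Z.
  H_1: rank ker ∂_1 − rank ∂_2 = (9 − 6) − 0 = 3, and there is no ∂_2, so H_1 ≅ Z^3.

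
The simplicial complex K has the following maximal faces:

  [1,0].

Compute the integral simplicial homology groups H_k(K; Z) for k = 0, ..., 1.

Order the vertices as 0 < 1. Listing each simplex with vertices in this order, K has dimension 1 with simplices:

  0-simplices (2): [0], [1]
  1-simplices (1): [0,1]

Hence C_0 ≅ Z^2, C_1 ≅ Z^1.

The boundary map ∂_1: C_1 → C_0 is given by ∂[p,q] = [q] − [p]. For instance
  ∂[0,1] = [1] − [0].
The 2×1 boundary matrix has rank 1 and Smith normal form diag(1).

Now H_k = ker ∂_k / im ∂_{k+1}, so:

  H_0: rank C_0 − rank ∂_1 = 2 − 1 = 1, and the invariant factors of ∂_1 are all 1, so H_0 ≅ Z.
  H_1: rank ker ∂_1 − rank ∂_2 = (1 − 1) − 0 = 0, and there is no ∂_2, so H_1 ≅ 0.

(K is a triangulation of the 1-simplex.)

H_0 ≅ Z,  H_1 = 0.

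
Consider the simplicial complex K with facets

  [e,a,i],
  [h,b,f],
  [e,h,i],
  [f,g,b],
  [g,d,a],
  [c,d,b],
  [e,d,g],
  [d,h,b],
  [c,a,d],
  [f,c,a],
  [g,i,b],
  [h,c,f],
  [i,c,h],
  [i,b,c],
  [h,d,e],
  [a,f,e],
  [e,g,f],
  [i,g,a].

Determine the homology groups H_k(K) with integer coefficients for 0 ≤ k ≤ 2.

Take the total order a < b < c < d < e < f < g < h < i on the vertex set. Then K (dimension 2) consists of the simplices:

  0-simplices (9): a, b, c, d, e, f, g, h, i
  1-simplices (27): ac, ad, ae, af, ag, ai, bc, bd, bf, bg, bh, bi, cd, cf, ch, ci, de, dg, dh, ef, eg, eh, ei, fg, fh, gi, hi
  2-simplices (18): acd, acf, adg, aef, aei, agi, bcd, bci, bdh, bfg, bfh, bgi, cfh, chi, deg, deh, efg, ehi

giving chain groups C_0 ≅ Z^9, C_1 ≅ Z^27, C_2 ≅ Z^18.

The boundary map ∂_1: C_1 → C_0 maps an edge to its endpoints' difference, ∂[p,q] = q − p.
As a 9×27 matrix over Z this has rank 8, with invariant factors (1,1,1,1,1,1,1,1).

Boundary ∂_2: C_2 → C_1 maps a triangle to the signed sum of its edges. For instance
  ∂bfh = fh − bh + bf,
  ∂efg = fg − eg + ef.
As a 27×18 matrix over Z this has rank 18, with invariant factors (1,1,1,1,1,1,1,1,1,1,1,1,1,1,1,1,1,2).

Computing H_k = (kernel of ∂_k) / (image of ∂_{k+1}):

  H_0: rank C_0 − rank ∂_1 = 9 − 8 = 1, and the invariant factors of ∂_1 are all 1, so H_0 ≅ Z.
  H_1: rank ker ∂_1 − rank ∂_2 = (27 − 8) − 18 = 1, and ∂_2 has invariant factor 2 > 1, so H_1 ≅ Z ⊕ Z/2.
  H_2: rank ker ∂_2 − rank ∂_3 = (18 − 18) − 0 = 0, and there is no ∂_3, so H_2 ≅ 0.

(K is a triangulation of the Klein bottle.)

H_0 ≅ Z,  H_1 ≅ Z ⊕ Z/2,  H_2 = 0.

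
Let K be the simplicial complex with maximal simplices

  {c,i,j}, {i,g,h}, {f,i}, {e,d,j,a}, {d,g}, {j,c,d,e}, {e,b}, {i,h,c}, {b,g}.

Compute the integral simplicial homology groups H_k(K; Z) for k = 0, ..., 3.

H_0 ≅ Z,  H_1 ≅ Z^2,  H_2 = 0,  H_3 = 0.

Order the vertices as a < b < c < d < e < f < g < h < i < j. Listing each simplex with vertices in this order, K has dimension 3 with simplices:

  0-simplices (10): a, b, c, d, e, f, g, h, i, j
  1-simplices (19): ad, ae, aj, be, bg, cd, ce, ch, ci, cj, de, dg, dj, ej, fi, gh, gi, hi, ij
  2-simplices (10): ade, adj, aej, cde, cdj, cej, chi, cij, dej, ghi
  3-simplices (2): adej, cdej

giving chain groups C_0 ≅ Z^10, C_1 ≅ Z^19, C_2 ≅ Z^10, C_3 ≅ Z^2.

The boundary map ∂_1: C_1 → C_0 sends each edge [p,q] (with p < q) to q − p. For instance
  ∂cd = d − c.
This gives a 10×19 integer matrix of rank 9; reducing to Smith normal form yields diagonal entries (1,1,1,1,1,1,1,1,1).

∂_2: C_2 → C_1 maps a triangle to the signed sum of its edges. For instance
  ∂cde = de − ce + cd,
  ∂ade = de − ae + ad.
This gives a 19×10 integer matrix of rank 8; reducing to Smith normal form yields diagonal entries (1,1,1,1,1,1,1,1).

∂_3: C_3 → C_2 sends each 3-simplex σ to the alternating sum Σ_i (−1)^i (σ with its i-th vertex removed). For instance
  ∂adej = dej − aej + adj − ade,
  ∂cdej = dej − cej + cdj − cde.
As a 10×2 matrix over Z this has rank 2, with invariant factors (1,1).

From H_k ≅ ker(∂_k) / im(∂_{k+1}) we obtain:

  H_0: rank C_0 − rank ∂_1 = 10 − 9 = 1, and the invariant factors of ∂_1 are all 1, so H_0 ≅ Z.
  H_1: rank ker ∂_1 − rank ∂_2 = (19 − 9) − 8 = 2, and the invariant factors of ∂_2 are all 1, so H_1 ≅ Z^2.
  H_2: rank ker ∂_2 − rank ∂_3 = (10 − 8) − 2 = 0, and the invariant factors of ∂_3 are all 1, so H_2 ≅ 0.
  H_3: rank ker ∂_3 − rank ∂_4 = (2 − 2) − 0 = 0, and there is no ∂_4, so H_3 ≅ 0.

As a check, the Euler characteristic is 10 − 19 + 10 − 2 = -1, which agrees with 1 − 2 + 0 − 0 = -1.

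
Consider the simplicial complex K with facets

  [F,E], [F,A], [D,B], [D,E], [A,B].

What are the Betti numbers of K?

b_0 = 1, b_1 = 1.

Order the vertices as A < B < D < E < F. Listing each simplex with vertices in this order, K has dimension 1 with simplices:

  0-simplices (5): A, B, D, E, F
  1-simplices (5): AB, AF, BD, DE, EF

giving chain groups C_0 ≅ Z^5, C_1 ≅ Z^5.

The boundary map ∂_1: C_1 → C_0 is given by ∂[p,q] = [q] − [p]. For instance
  ∂BD = D − B.
The 5×5 boundary matrix has rank 4 and Smith normal form diag(1,1,1,1).

Reading off H_k = ker ∂_k / im ∂_{k+1}:

  H_0: rank C_0 − rank ∂_1 = 5 − 4 = 1, and the invariant factors of ∂_1 are all 1, so H_0 ≅ Z.
  H_1: rank ker ∂_1 − rank ∂_2 = (5 − 4) − 0 = 1, and there is no ∂_2, so H_1 ≅ Z.

As a check, the Euler characteristic is 5 − 5 = 0, which agrees with 1 − 1 = 0.

Hence the Betti numbers are b_0 = 1, b_1 = 1.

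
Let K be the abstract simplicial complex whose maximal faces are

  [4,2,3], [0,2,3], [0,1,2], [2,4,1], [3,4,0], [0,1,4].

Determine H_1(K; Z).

Order the vertices as 0 < 1 < 2 < 3 < 4. Listing each simplex with vertices in this order, K has dimension 2 with simplices:

  0-simplices (5): [0], [1], [2], [3], [4]
  1-simplices (9): [0,1], [0,2], [0,3], [0,4], [1,2], [1,4], [2,3], [2,4], [3,4]
  2-simplices (6): [0,1,2], [0,1,4], [0,2,3], [0,3,4], [1,2,4], [2,3,4]

Hence C_0 ≅ Z^5, C_1 ≅ Z^9, C_2 ≅ Z^6.

The boundary map ∂_1: C_1 → C_0 is given by ∂[p,q] = [q] − [p]. For instance
  ∂[0,4] = [4] − [0].
As a 5×9 matrix over Z this has rank 4, with invariant factors (1,1,1,1).

Boundary ∂_2: C_2 → C_1 maps a triangle to the signed sum of its edges. For instance
  ∂[2,3,4] = [3,4] − [2,4] + [2,3],
  ∂[0,3,4] = [3,4] − [0,4] + [0,3].
The 9×6 boundary matrix has rank 5 and Smith normal form diag(1,1,1,1,1).

From H_k ≅ ker(∂_k) / im(∂_{k+1}) we obtain:

  H_1: rank ker ∂_1 − rank ∂_2 = (9 − 4) − 5 = 0, and the invariant factors of ∂_2 are all 1, so H_1 ≅ 0.

H_1 ≅ 0.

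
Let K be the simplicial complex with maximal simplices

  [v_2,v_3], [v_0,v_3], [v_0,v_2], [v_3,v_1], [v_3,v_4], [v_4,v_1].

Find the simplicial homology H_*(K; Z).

H_0 ≅ Z,  H_1 ≅ Z^2.

Order the vertices as v_0 < v_1 < v_2 < v_3 < v_4. Listing each simplex with vertices in this order, K has dimension 1 with simplices:

  0-simplices (5): [v_0], [v_1], [v_2], [v_3], [v_4]
  1-simplices (6): [v_0,v_2], [v_0,v_3], [v_1,v_3], [v_1,v_4], [v_2,v_3], [v_3,v_4]

giving chain groups C_0 ≅ Z^5, C_1 ≅ Z^6.

The boundary map ∂_1: C_1 → C_0 is given by ∂[p,q] = [q] − [p]. For instance
  ∂[v_1,v_3] = [v_3] − [v_1].
This gives a 5×6 integer matrix of rank 4; reducing to Smith normal form yields diagonal entries (1,1,1,1).

Now H_k = ker ∂_k / im ∂_{k+1}, so:

  H_0: rank C_0 − rank ∂_1 = 5 − 4 = 1, and the invariant factors of ∂_1 are all 1, so H_0 = Z.
  H_1: rank ker ∂_1 − rank ∂_2 = (6 − 4) − 0 = 2, and there is no ∂_2, so H_1 = Z^2.

As a check, the Euler characteristic is 5 − 6 = -1, which agrees with 1 − 2 = -1.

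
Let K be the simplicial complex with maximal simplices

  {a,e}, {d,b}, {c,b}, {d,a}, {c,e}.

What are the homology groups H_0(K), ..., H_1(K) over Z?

H_0 = Z,  H_1 = Z.

We work with the vertex ordering a < b < c < d < e. The simplices of K, each written with vertices in increasing order, are:

  0-simplices (5): a, b, c, d, e
  1-simplices (5): ad, ae, bc, bd, ce

giving chain groups C_0 ≅ Z^5, C_1 ≅ Z^5.

Boundary ∂_1: C_1 → C_0 sends each edge [p,q] (with p < q) to q − p.
As a 5×5 matrix over Z this has rank 4, with invariant factors (1,1,1,1).

Reading off H_k = ker ∂_k / im ∂_{k+1}:

  H_0: rank C_0 − rank ∂_1 = 5 − 4 = 1, and the invariant factors of ∂_1 are all 1, so H_0 ≅ Z.
  H_1: rank ker ∂_1 − rank ∂_2 = (5 − 4) − 0 = 1, and there is no ∂_2, so H_1 ≅ Z.

(K is a triangulation of the circle S^1.)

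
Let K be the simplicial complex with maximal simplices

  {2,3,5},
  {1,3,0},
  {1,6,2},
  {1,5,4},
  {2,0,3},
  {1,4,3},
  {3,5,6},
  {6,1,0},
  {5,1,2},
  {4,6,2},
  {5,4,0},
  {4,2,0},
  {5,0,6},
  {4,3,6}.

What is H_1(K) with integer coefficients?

We work with the vertex ordering 0 < 1 < 2 < 3 < 4 < 5 < 6. The simplices of K, each written with vertices in increasing order, are:

  0-simplices (7): [0], [1], [2], [3], [4], [5], [6]
  1-simplices (21): [0,1], [0,2], [0,3], [0,4], [0,5], [0,6], [1,2], [1,3], [1,4], [1,5], [1,6], [2,3], [2,4], [2,5], [2,6], [3,4], [3,5], [3,6], [4,5], [4,6], [5,6]
  2-simplices (14): [0,1,3], [0,1,6], [0,2,3], [0,2,4], [0,4,5], [0,5,6], [1,2,5], [1,2,6], [1,3,4], [1,4,5], [2,3,5], [2,4,6], [3,4,6], [3,5,6]

giving chain groups C_0 ≅ Z^7, C_1 ≅ Z^21, C_2 ≅ Z^14.

Boundary ∂_1: C_1 → C_0 sends each edge [p,q] (with p < q) to q − p.
As a 7×21 matrix over Z this has rank 6, with invariant factors (1,1,1,1,1,1).

Boundary ∂_2: C_2 → C_1 sends each 2-simplex [p,q,r] to [q,r] − [p,r] + [p,q]. For instance
  ∂[0,4,5] = [4,5] − [0,5] + [0,4],
  ∂[1,3,4] = [3,4] − [1,4] + [1,3].
The 21×14 boundary matrix has rank 13 and Smith normal form diag(1,1,1,1,1,1,1,1,1,1,1,1,1).

From H_k ≅ ker(∂_k) / im(∂_{k+1}) we obtain:

  H_1: rank ker ∂_1 − rank ∂_2 = (21 − 6) − 13 = 2, and the invariant factors of ∂_2 are all 1, so H_1 ≅ Z^2.

(K is a triangulation of the torus T^2.)

H_1 ≅ Z^2.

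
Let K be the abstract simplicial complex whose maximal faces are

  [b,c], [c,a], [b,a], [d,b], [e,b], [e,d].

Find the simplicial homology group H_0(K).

K has 5 vertices, 6 edges.
rank ∂_0 = 0, rank ∂_1 = 4 ⇒ b_0 = 5 − 0 − 4 = 1; all invariant factors of ∂_1 are 1 so no torsion. So H_0 = Z.

H_0 ≅ Z.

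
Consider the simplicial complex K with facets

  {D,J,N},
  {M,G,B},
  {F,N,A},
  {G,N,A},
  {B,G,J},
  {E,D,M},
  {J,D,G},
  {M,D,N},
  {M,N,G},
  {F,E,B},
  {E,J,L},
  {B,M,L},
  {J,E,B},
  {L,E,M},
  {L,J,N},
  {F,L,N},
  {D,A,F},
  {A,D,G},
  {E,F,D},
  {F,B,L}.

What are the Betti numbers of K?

K has 10 vertices, 30 edges, 20 triangles.
rank ∂_0 = 0, rank ∂_1 = 9 ⇒ b_0 = 10 − 0 − 9 = 1; all invariant factors of ∂_1 are 1 so no torsion. So H_0 ≅ Z.
rank ∂_1 = 9, rank ∂_2 = 20 ⇒ b_1 = 30 − 9 − 20 = 1; ∂_2 has invariant factor(s) [2] giving torsion. So H_1 ≅ Z × Z/2.
rank ∂_2 = 20, rank ∂_3 = 0 ⇒ b_2 = 20 − 20 − 0 = 0. So H_2 ≅ 0.

b_0 = 1, b_1 = 1, b_2 = 0.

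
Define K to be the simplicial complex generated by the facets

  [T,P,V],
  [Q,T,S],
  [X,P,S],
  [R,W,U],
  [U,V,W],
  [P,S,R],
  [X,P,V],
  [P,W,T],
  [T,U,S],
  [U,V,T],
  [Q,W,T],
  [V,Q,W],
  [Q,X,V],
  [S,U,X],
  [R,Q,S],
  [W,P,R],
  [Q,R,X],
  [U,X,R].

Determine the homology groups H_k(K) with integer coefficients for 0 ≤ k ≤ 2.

H_0 ≅ Z,  H_1 ≅ Z ⊕ Z_2,  H_2 = 0.

Order the vertices as P < Q < R < S < T < U < V < W < X. Listing each simplex with vertices in this order, K has dimension 2 with simplices:

  0-simplices (9): P, Q, R, S, T, U, V, W, X
  1-simplices (27): PR, PS, PT, PV, PW, PX, QR, QS, QT, QV, QW, QX, RS, RU, RW, RX, ST, SU, SX, TU, TV, TW, UV, UW, UX, VW, VX
  2-simplices (18): PRS, PRW, PSX, PTV, PTW, PVX, QRS, QRX, QST, QTW, QVW, QVX, RUW, RUX, STU, SUX, TUV, UVW

giving chain groups C_0 ≅ Z^9, C_1 ≅ Z^27, C_2 ≅ Z^18.

The boundary map ∂_1: C_1 → C_0 sends each edge [p,q] (with p < q) to q − p. For instance
  ∂SU = U − S.
As a 9×27 matrix over Z this has rank 8, with invariant factors (1,1,1,1,1,1,1,1).

Boundary ∂_2: C_2 → C_1 acts by ∂[p,q,r] = [q,r] − [p,r] + [p,q]. For instance
  ∂STU = TU − SU + ST,
  ∂SUX = UX − SX + SU.
As a 27×18 matrix over Z this has rank 18, with invariant factors (1,1,1,1,1,1,1,1,1,1,1,1,1,1,1,1,1,2).

Reading off H_k = ker ∂_k / im ∂_{k+1}:

  H_0: rank C_0 − rank ∂_1 = 9 − 8 = 1, and the invariant factors of ∂_1 are all 1, so H_0 ≅ Z.
  H_1: rank ker ∂_1 − rank ∂_2 = (27 − 8) − 18 = 1, and ∂_2 has invariant factor 2 > 1, so H_1 ≅ Z ⊕ Z_2.
  H_2: rank ker ∂_2 − rank ∂_3 = (18 − 18) − 0 = 0, and there is no ∂_3, so H_2 ≅ 0.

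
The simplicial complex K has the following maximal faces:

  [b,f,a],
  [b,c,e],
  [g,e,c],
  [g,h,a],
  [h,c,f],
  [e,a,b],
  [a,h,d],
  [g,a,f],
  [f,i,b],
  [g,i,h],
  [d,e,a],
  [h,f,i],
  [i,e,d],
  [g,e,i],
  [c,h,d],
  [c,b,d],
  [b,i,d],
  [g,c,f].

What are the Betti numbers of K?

Order the vertices as a < b < c < d < e < f < g < h < i. Listing each simplex with vertices in this order, K has dimension 2 with simplices:

  0-simplices (9): a, b, c, d, e, f, g, h, i
  1-simplices (27): ab, ad, ae, af, ag, ah, bc, bd, be, bf, bi, cd, ce, cf, cg, ch, de, dh, di, eg, ei, fg, fh, fi, gh, gi, hi
  2-simplices (18): abe, abf, ade, adh, afg, agh, bcd, bce, bdi, bfi, cdh, ceg, cfg, cfh, dei, egi, fhi, ghi

giving chain groups C_0 ≅ Z^9, C_1 ≅ Z^27, C_2 ≅ Z^18.

∂_1: C_1 → C_0 is given by ∂[p,q] = [q] − [p]. For instance
  ∂fg = g − f.
The resulting 9×27 matrix has rank 8, and its Smith normal form has invariant factors (1,1,1,1,1,1,1,1).

Boundary ∂_2: C_2 → C_1 acts by ∂[p,q,r] = [q,r] − [p,r] + [p,q]. For instance
  ∂ceg = eg − cg + ce,
  ∂ghi = hi − gi + gh.
The resulting 27×18 matrix has rank 18, and its Smith normal form has invariant factors (1,1,1,1,1,1,1,1,1,1,1,1,1,1,1,1,1,2).

Reading off H_k = ker ∂_k / im ∂_{k+1}:

  H_0: rank C_0 − rank ∂_1 = 9 − 8 = 1, and the invariant factors of ∂_1 are all 1, so H_0 = Z.
  H_1: rank ker ∂_1 − rank ∂_2 = (27 − 8) − 18 = 1, and ∂_2 has invariant factor 2 > 1, so H_1 = Z ⊕ Z_2.
  H_2: rank ker ∂_2 − rank ∂_3 = (18 − 18) − 0 = 0, and there is no ∂_3, so H_2 = 0.

(K is a triangulation of the Klein bottle.)

Hence the Betti numbers are b_0 = 1, b_1 = 1, b_2 = 0.

b_0 = 1, b_1 = 1, b_2 = 0.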